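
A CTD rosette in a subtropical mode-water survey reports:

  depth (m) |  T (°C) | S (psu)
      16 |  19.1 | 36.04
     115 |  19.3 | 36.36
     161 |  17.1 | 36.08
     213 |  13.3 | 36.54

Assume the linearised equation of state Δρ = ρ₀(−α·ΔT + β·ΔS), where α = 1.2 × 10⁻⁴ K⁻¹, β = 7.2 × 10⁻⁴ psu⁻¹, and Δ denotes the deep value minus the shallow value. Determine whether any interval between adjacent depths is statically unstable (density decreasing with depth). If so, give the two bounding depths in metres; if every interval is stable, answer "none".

Evaluate Δρ/ρ₀ = −αΔT + βΔS across each adjacent pair:
  16–115 m: −αΔT+βΔS = −(1.2 × 10⁻⁴)(+0.2)+(7.2 × 10⁻⁴)(+0.32) = 2.1 × 10⁻⁴ → stable
  115–161 m: −αΔT+βΔS = −(1.2 × 10⁻⁴)(-2.2)+(7.2 × 10⁻⁴)(-0.28) = 6.2 × 10⁻⁵ → stable
  161–213 m: −αΔT+βΔS = −(1.2 × 10⁻⁴)(-3.8)+(7.2 × 10⁻⁴)(+0.46) = 7.9 × 10⁻⁴ → stable
Every interval has Δρ > 0: the column is stably stratified throughout.

none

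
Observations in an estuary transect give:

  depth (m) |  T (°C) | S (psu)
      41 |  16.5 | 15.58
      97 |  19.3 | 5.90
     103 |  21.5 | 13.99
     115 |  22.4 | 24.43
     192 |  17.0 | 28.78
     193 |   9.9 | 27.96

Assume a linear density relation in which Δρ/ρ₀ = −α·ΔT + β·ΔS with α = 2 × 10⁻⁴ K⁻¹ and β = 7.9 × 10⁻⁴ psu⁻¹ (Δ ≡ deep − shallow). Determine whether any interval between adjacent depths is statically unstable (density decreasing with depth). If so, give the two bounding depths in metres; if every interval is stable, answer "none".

Evaluate Δρ/ρ₀ = −αΔT + βΔS across each adjacent pair:
  41–97 m: −αΔT+βΔS = −(2 × 10⁻⁴)(+2.8)+(7.9 × 10⁻⁴)(-9.68) = -8.2 × 10⁻³ → UNSTABLE
  97–103 m: −αΔT+βΔS = −(2 × 10⁻⁴)(+2.2)+(7.9 × 10⁻⁴)(+8.09) = 6.0 × 10⁻³ → stable
  103–115 m: −αΔT+βΔS = −(2 × 10⁻⁴)(+0.9)+(7.9 × 10⁻⁴)(+10.44) = 8.1 × 10⁻³ → stable
  115–192 m: −αΔT+βΔS = −(2 × 10⁻⁴)(-5.4)+(7.9 × 10⁻⁴)(+4.35) = 4.5 × 10⁻³ → stable
  192–193 m: −αΔT+βΔS = −(2 × 10⁻⁴)(-7.1)+(7.9 × 10⁻⁴)(-0.82) = 7.7 × 10⁻⁴ → stable
The 41–97 m interval has Δρ < 0: lighter water underlies denser water.

41–97 m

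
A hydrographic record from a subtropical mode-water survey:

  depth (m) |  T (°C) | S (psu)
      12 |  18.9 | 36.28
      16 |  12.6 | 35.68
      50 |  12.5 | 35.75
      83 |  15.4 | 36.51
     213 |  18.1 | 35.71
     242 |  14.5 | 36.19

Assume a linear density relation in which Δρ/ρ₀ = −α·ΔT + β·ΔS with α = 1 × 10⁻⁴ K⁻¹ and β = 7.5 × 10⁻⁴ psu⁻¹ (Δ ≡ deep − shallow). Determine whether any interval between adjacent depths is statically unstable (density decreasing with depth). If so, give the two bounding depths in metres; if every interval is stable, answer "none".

83–213 m

Evaluate Δρ/ρ₀ = −αΔT + βΔS across each adjacent pair:
  12–16 m: −αΔT+βΔS = −(1 × 10⁻⁴)(-6.3)+(7.5 × 10⁻⁴)(-0.60) = 1.8 × 10⁻⁴ → stable
  16–50 m: −αΔT+βΔS = −(1 × 10⁻⁴)(-0.1)+(7.5 × 10⁻⁴)(+0.07) = 6.3 × 10⁻⁵ → stable
  50–83 m: −αΔT+βΔS = −(1 × 10⁻⁴)(+2.9)+(7.5 × 10⁻⁴)(+0.76) = 2.8 × 10⁻⁴ → stable
  83–213 m: −αΔT+βΔS = −(1 × 10⁻⁴)(+2.7)+(7.5 × 10⁻⁴)(-0.80) = -8.7 × 10⁻⁴ → UNSTABLE
  213–242 m: −αΔT+βΔS = −(1 × 10⁻⁴)(-3.6)+(7.5 × 10⁻⁴)(+0.48) = 7.2 × 10⁻⁴ → stable
The 83–213 m interval has Δρ < 0: lighter water underlies denser water.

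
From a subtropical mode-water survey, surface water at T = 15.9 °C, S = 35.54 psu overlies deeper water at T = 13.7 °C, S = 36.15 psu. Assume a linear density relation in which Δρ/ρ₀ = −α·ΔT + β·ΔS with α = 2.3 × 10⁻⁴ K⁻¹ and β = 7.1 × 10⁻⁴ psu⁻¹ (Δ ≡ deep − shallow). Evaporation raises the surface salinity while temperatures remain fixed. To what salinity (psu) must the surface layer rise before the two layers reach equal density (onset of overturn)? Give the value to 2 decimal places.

Neutral buoyancy requires −α(T_deep − T_surf) + β(S_deep − S_surf′) = 0.
S_surf′ = S_deep − (α/β)·ΔT = 36.15 − (2.3 × 10⁻⁴/7.1 × 10⁻⁴)·(-2.2) = 36.8627 psu.
Increase required: 36.8627 − 35.54 = 1.3227 psu.

36.86 psu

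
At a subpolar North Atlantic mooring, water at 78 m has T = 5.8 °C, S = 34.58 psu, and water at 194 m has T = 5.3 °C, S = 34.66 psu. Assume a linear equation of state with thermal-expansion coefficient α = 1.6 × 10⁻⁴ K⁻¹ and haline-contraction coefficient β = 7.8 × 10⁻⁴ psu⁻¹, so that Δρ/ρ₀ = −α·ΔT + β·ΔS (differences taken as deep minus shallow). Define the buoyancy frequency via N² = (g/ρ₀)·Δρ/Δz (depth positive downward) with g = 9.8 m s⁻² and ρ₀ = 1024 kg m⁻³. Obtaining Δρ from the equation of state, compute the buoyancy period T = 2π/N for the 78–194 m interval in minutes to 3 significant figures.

ΔT = -0.5 K, ΔS = +0.08 psu (deep − shallow).
Δρ/ρ₀ = −αΔT + βΔS = 8.00 × 10⁻⁵ + 6.24 × 10⁻⁵ = 1.424 × 10⁻⁴, so Δρ ≈ 0.1458 kg m⁻³.
N² = (g/ρ₀)·Δρ/Δz = g·(Δρ/ρ₀)/Δz = 9.8 × 1.424 × 10⁻⁴ / 116 = 1.2030 × 10⁻⁵ s⁻².
N = √(1.2030 × 10⁻⁵) = 3.4684 × 10⁻³ rad s⁻¹ → T = 2π/N = 1.8116 × 10³ s = 30.193 min ≈ 30.2 min.

30.2 min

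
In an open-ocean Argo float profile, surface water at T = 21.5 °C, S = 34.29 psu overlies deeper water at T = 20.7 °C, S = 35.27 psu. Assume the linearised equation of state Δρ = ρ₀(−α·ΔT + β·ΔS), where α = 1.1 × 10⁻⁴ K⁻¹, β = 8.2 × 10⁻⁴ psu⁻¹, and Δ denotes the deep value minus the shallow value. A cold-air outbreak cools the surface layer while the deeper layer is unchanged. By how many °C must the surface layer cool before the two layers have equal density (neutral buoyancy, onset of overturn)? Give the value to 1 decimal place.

Neutral buoyancy requires Δρ = 0, i.e. −α(T_deep − T_surf′) + β(S_deep − S_surf) = 0.
T_surf′ = T_deep − (β/α)·ΔS = 20.7 − (8.2 × 10⁻⁴/1.1 × 10⁻⁴)·(+0.98) = 13.395 °C.
Cooling required: 21.5 − (13.395) = 8.105 °C.

8.1 °C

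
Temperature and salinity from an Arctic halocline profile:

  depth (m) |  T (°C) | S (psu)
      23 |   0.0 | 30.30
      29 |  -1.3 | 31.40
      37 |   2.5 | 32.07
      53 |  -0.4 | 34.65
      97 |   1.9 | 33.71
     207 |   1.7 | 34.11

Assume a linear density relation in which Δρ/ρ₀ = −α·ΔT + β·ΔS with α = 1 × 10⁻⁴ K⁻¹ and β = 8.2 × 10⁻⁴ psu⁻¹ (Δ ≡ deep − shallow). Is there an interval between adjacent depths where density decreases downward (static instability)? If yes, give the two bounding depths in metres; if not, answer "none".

Evaluate Δρ/ρ₀ = −αΔT + βΔS across each adjacent pair:
  23–29 m: −αΔT+βΔS = −(1 × 10⁻⁴)(-1.3)+(8.2 × 10⁻⁴)(+1.10) = 1.0 × 10⁻³ → stable
  29–37 m: −αΔT+βΔS = −(1 × 10⁻⁴)(+3.8)+(8.2 × 10⁻⁴)(+0.67) = 1.7 × 10⁻⁴ → stable
  37–53 m: −αΔT+βΔS = −(1 × 10⁻⁴)(-2.9)+(8.2 × 10⁻⁴)(+2.58) = 2.4 × 10⁻³ → stable
  53–97 m: −αΔT+βΔS = −(1 × 10⁻⁴)(+2.3)+(8.2 × 10⁻⁴)(-0.94) = -1.0 × 10⁻³ → UNSTABLE
  97–207 m: −αΔT+βΔS = −(1 × 10⁻⁴)(-0.2)+(8.2 × 10⁻⁴)(+0.40) = 3.5 × 10⁻⁴ → stable
The 53–97 m interval has Δρ < 0: lighter water underlies denser water.

53–97 m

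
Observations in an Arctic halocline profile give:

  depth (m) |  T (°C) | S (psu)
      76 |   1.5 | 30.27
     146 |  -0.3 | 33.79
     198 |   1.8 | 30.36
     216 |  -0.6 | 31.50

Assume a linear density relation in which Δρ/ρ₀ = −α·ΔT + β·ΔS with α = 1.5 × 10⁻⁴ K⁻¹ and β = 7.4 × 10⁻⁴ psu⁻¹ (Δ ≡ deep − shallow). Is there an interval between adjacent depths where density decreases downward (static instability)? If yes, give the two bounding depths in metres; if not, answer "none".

Evaluate Δρ/ρ₀ = −αΔT + βΔS across each adjacent pair:
  76–146 m: −αΔT+βΔS = −(1.5 × 10⁻⁴)(-1.8)+(7.4 × 10⁻⁴)(+3.52) = 2.9 × 10⁻³ → stable
  146–198 m: −αΔT+βΔS = −(1.5 × 10⁻⁴)(+2.1)+(7.4 × 10⁻⁴)(-3.43) = -2.9 × 10⁻³ → UNSTABLE
  198–216 m: −αΔT+βΔS = −(1.5 × 10⁻⁴)(-2.4)+(7.4 × 10⁻⁴)(+1.14) = 1.2 × 10⁻³ → stable
The 146–198 m interval has Δρ < 0: lighter water underlies denser water.

146–198 m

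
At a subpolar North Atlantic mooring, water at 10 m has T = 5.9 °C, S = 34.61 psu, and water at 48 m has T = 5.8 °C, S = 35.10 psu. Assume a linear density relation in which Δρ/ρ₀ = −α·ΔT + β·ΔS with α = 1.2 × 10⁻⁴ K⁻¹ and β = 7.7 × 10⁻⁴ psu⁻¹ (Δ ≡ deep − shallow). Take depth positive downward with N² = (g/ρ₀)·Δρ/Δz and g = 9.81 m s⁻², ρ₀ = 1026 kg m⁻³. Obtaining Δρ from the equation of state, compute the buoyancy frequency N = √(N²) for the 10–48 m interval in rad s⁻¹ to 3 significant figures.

ΔT = -0.1 K, ΔS = +0.49 psu (deep − shallow).
Δρ/ρ₀ = −αΔT + βΔS = 1.20 × 10⁻⁵ + 3.773 × 10⁻⁴ = 3.893 × 10⁻⁴, so Δρ ≈ 0.3994 kg m⁻³.
N² = (g/ρ₀)·Δρ/Δz = g·(Δρ/ρ₀)/Δz = 9.81 × 3.893 × 10⁻⁴ / 38 = 1.0050 × 10⁻⁴ s⁻².
N = √(1.0050 × 10⁻⁴) = 0.010025 rad s⁻¹ ≈ 0.0100 rad s⁻¹.

0.0100 rad s⁻¹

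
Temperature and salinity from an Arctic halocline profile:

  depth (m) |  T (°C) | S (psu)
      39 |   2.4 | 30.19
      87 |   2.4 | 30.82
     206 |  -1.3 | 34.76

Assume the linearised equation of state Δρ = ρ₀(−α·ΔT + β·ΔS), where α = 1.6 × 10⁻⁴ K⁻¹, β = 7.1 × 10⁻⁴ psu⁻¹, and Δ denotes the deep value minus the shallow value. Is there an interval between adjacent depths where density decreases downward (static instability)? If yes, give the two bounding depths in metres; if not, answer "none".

Evaluate Δρ/ρ₀ = −αΔT + βΔS across each adjacent pair:
  39–87 m: −αΔT+βΔS = −(1.6 × 10⁻⁴)(+0.0)+(7.1 × 10⁻⁴)(+0.63) = 4.5 × 10⁻⁴ → stable
  87–206 m: −αΔT+βΔS = −(1.6 × 10⁻⁴)(-3.7)+(7.1 × 10⁻⁴)(+3.94) = 3.4 × 10⁻³ → stable
Every interval has Δρ > 0: the column is stably stratified throughout.

none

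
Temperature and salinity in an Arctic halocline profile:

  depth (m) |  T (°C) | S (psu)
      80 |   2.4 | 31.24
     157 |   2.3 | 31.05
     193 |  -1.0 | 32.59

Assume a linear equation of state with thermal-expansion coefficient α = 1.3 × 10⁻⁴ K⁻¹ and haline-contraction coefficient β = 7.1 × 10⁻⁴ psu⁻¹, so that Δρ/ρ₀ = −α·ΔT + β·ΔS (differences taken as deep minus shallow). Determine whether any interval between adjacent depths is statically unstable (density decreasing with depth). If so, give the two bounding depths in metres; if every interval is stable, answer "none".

Evaluate Δρ/ρ₀ = −αΔT + βΔS across each adjacent pair:
  80–157 m: −αΔT+βΔS = −(1.3 × 10⁻⁴)(-0.1)+(7.1 × 10⁻⁴)(-0.19) = -1.2 × 10⁻⁴ → UNSTABLE
  157–193 m: −αΔT+βΔS = −(1.3 × 10⁻⁴)(-3.3)+(7.1 × 10⁻⁴)(+1.54) = 1.5 × 10⁻³ → stable
The 80–157 m interval has Δρ < 0: lighter water underlies denser water.

80–157 m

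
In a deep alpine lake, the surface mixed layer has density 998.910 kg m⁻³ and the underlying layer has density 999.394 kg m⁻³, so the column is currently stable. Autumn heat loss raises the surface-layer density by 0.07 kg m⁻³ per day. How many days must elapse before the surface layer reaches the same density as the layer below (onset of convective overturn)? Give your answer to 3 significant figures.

6.91 days

Density deficit of the surface layer: 999.394 − 998.910 = 0.484 kg m⁻³.
Required change = 0.484 / 0.07 = 6.91 days.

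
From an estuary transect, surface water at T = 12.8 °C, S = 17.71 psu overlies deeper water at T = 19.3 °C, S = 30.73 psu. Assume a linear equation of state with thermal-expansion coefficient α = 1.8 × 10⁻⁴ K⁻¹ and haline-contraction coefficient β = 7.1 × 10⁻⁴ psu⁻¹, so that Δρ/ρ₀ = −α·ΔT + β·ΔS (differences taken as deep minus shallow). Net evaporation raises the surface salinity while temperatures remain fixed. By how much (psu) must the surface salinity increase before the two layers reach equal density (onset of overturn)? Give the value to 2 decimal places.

Neutral buoyancy requires −α(T_deep − T_surf) + β(S_deep − S_surf′) = 0.
S_surf′ = S_deep − (α/β)·ΔT = 30.73 − (1.8 × 10⁻⁴/7.1 × 10⁻⁴)·(+6.5) = 29.0821 psu.
Increase required: 29.0821 − 17.71 = 11.3721 psu.

11.37 psu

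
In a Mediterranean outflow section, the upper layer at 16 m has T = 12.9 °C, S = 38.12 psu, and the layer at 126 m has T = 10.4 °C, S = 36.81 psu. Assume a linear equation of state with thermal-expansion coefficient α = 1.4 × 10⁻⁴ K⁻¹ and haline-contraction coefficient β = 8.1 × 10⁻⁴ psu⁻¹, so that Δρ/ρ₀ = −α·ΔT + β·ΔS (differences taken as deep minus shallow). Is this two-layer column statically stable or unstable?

ΔT = 10.4 − 12.9 = -2.5 K and ΔS = 36.81 − 38.12 = -1.31 psu (deep − shallow).
−αΔT = 3.50 × 10⁻⁴; βΔS = -1.0611 × 10⁻³; sum Δρ/ρ₀ = -7.111 × 10⁻⁴.
Δρ/ρ₀ < 0, so Δρ < 0: deeper water is lighter → statically unstable; the column would overturn.

unstable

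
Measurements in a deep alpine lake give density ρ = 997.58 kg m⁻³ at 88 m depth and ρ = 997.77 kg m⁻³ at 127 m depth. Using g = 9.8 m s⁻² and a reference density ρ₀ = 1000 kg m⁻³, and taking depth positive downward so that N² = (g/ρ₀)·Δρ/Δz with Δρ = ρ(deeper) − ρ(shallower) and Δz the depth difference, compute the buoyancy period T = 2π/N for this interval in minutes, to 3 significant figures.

Δρ = 997.77 − 997.58 = 0.19 kg m⁻³ over Δz = 127 − 88 = 39 m.
N² = (9.8/1000) × (0.19/39) = 4.7744 × 10⁻⁵ s⁻².
N = √(4.7744 × 10⁻⁵) = 6.9097 × 10⁻³ rad s⁻¹, so T = 2π/N = 909.33 s = 15.155 min ≈ 15.2 min.

15.2 min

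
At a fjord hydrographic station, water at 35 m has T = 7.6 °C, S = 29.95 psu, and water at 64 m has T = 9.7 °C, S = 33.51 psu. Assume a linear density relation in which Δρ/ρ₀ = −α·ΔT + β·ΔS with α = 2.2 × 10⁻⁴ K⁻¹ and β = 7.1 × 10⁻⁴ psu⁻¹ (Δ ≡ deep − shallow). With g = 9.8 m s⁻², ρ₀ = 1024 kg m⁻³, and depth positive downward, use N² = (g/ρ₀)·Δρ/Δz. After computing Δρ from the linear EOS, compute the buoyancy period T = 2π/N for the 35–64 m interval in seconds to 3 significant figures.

ΔT = +2.1 K, ΔS = +3.56 psu (deep − shallow).
Δρ/ρ₀ = −αΔT + βΔS = -4.62 × 10⁻⁴ + 2.5276 × 10⁻³ = 2.0656 × 10⁻³, so Δρ ≈ 2.115 kg m⁻³.
N² = (g/ρ₀)·Δρ/Δz = g·(Δρ/ρ₀)/Δz = 9.8 × 2.0656 × 10⁻³ / 29 = 6.9803 × 10⁻⁴ s⁻².
N = √(6.9803 × 10⁻⁴) = 0.026420 rad s⁻¹ → T = 2π/N = 237.82 s ≈ 238 s.

238 s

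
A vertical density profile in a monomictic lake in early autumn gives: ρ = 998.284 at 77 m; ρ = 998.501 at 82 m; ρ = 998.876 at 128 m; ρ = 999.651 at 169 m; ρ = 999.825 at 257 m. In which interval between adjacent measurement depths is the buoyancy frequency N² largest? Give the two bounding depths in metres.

Compute the density gradient over each adjacent pair:
  77–82 m: Δρ/Δz = 0.217/5 = 0.043 kg m⁻⁴
  82–128 m: Δρ/Δz = 0.375/46 = 8.2 × 10⁻³ kg m⁻⁴
  128–169 m: Δρ/Δz = 0.775/41 = 0.019 kg m⁻⁴
  169–257 m: Δρ/Δz = 0.174/88 = 2.0 × 10⁻³ kg m⁻⁴
The largest gradient is in the 77–82 m interval — the pycnocline.

77–82 m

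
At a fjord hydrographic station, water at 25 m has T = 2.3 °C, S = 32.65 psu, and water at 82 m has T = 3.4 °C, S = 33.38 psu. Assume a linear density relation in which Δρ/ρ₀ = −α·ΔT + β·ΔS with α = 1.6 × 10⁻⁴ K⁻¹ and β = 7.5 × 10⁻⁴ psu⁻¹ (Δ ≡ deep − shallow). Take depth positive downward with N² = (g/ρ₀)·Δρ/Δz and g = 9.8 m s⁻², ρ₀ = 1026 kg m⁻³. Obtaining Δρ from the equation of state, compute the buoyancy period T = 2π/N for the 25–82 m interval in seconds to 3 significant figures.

ΔT = +1.1 K, ΔS = +0.73 psu (deep − shallow).
Δρ/ρ₀ = −αΔT + βΔS = -1.76 × 10⁻⁴ + 5.475 × 10⁻⁴ = 3.715 × 10⁻⁴, so Δρ ≈ 0.3812 kg m⁻³.
N² = (g/ρ₀)·Δρ/Δz = g·(Δρ/ρ₀)/Δz = 9.8 × 3.715 × 10⁻⁴ / 57 = 6.3872 × 10⁻⁵ s⁻².
N = √(6.3872 × 10⁻⁵) = 7.9920 × 10⁻³ rad s⁻¹ → T = 2π/N = 786.18 s ≈ 786 s.

786 s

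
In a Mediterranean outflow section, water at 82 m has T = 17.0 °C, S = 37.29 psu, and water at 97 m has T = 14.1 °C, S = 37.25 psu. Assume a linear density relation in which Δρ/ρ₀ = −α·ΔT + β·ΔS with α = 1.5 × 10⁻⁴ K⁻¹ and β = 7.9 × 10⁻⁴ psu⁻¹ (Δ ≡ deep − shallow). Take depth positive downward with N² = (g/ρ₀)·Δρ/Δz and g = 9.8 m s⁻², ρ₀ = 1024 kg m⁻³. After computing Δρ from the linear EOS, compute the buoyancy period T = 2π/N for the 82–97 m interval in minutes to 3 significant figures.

6.45 min

ΔT = -2.9 K, ΔS = -0.04 psu (deep − shallow).
Δρ/ρ₀ = −αΔT + βΔS = 4.35 × 10⁻⁴ − 3.16 × 10⁻⁵ = 4.034 × 10⁻⁴, so Δρ ≈ 0.4131 kg m⁻³.
N² = (g/ρ₀)·Δρ/Δz = g·(Δρ/ρ₀)/Δz = 9.8 × 4.034 × 10⁻⁴ / 15 = 2.6355 × 10⁻⁴ s⁻².
N = √(2.6355 × 10⁻⁴) = 0.016234 rad s⁻¹ → T = 2π/N = 387.04 s = 6.4507 min ≈ 6.45 min.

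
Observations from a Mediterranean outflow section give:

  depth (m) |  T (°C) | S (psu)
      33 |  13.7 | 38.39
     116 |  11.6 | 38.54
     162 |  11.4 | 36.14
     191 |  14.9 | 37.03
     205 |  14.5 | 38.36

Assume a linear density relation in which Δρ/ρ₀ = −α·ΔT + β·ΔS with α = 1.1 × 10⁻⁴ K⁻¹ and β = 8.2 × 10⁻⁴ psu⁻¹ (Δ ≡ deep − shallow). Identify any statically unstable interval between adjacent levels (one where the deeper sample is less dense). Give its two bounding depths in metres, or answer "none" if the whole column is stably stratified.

Evaluate Δρ/ρ₀ = −αΔT + βΔS across each adjacent pair:
  33–116 m: −αΔT+βΔS = −(1.1 × 10⁻⁴)(-2.1)+(8.2 × 10⁻⁴)(+0.15) = 3.5 × 10⁻⁴ → stable
  116–162 m: −αΔT+βΔS = −(1.1 × 10⁻⁴)(-0.2)+(8.2 × 10⁻⁴)(-2.40) = -1.9 × 10⁻³ → UNSTABLE
  162–191 m: −αΔT+βΔS = −(1.1 × 10⁻⁴)(+3.5)+(8.2 × 10⁻⁴)(+0.89) = 3.4 × 10⁻⁴ → stable
  191–205 m: −αΔT+βΔS = −(1.1 × 10⁻⁴)(-0.4)+(8.2 × 10⁻⁴)(+1.33) = 1.1 × 10⁻³ → stable
The 116–162 m interval has Δρ < 0: lighter water underlies denser water.

116–162 m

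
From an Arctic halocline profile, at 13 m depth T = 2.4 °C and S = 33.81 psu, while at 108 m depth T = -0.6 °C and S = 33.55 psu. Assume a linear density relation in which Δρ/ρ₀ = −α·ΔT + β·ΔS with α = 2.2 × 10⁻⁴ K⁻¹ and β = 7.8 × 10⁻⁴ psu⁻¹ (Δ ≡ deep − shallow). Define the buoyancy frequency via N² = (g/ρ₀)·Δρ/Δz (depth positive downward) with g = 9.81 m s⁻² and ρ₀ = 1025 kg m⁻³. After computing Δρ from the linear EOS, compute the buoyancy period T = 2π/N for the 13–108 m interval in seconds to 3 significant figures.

ΔT = -3.0 K, ΔS = -0.26 psu (deep − shallow).
Δρ/ρ₀ = −αΔT + βΔS = 6.60 × 10⁻⁴ − 2.028 × 10⁻⁴ = 4.572 × 10⁻⁴, so Δρ ≈ 0.4686 kg m⁻³.
N² = (g/ρ₀)·Δρ/Δz = g·(Δρ/ρ₀)/Δz = 9.81 × 4.572 × 10⁻⁴ / 95 = 4.7212 × 10⁻⁵ s⁻².
N = √(4.7212 × 10⁻⁵) = 6.8711 × 10⁻³ rad s⁻¹ → T = 2π/N = 914.44 s ≈ 914 s.

914 s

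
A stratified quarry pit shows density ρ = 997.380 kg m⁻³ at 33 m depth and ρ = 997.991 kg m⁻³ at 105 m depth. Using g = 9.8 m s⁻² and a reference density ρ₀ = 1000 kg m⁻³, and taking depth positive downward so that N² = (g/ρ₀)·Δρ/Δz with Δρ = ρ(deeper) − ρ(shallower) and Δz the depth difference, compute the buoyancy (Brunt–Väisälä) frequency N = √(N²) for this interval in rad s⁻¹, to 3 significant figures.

Δρ = 997.991 − 997.380 = 0.611 kg m⁻³ over Δz = 105 − 33 = 72 m.
N² = (9.8/1000) × (0.611/72) = 8.3164 × 10⁻⁵ s⁻².
N = √(8.3164 × 10⁻⁵) = 9.1194 × 10⁻³ rad s⁻¹ ≈ 9.12 × 10⁻³ rad s⁻¹.

9.12 × 10⁻³ rad s⁻¹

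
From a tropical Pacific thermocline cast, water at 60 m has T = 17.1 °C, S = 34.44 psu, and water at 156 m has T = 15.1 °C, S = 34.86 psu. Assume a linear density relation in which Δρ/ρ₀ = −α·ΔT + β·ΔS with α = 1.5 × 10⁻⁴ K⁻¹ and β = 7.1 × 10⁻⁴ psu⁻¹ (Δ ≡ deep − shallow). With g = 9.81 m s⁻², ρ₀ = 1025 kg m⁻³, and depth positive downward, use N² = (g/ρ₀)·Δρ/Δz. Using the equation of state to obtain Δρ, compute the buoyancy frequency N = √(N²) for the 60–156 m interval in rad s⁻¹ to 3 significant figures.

7.82 × 10⁻³ rad s⁻¹

ΔT = -2.0 K, ΔS = +0.42 psu (deep − shallow).
Δρ/ρ₀ = −αΔT + βΔS = 3.00 × 10⁻⁴ + 2.982 × 10⁻⁴ = 5.982 × 10⁻⁴, so Δρ ≈ 0.6132 kg m⁻³.
N² = (g/ρ₀)·Δρ/Δz = g·(Δρ/ρ₀)/Δz = 9.81 × 5.982 × 10⁻⁴ / 96 = 6.1129 × 10⁻⁵ s⁻².
N = √(6.1129 × 10⁻⁵) = 7.8185 × 10⁻³ rad s⁻¹ ≈ 7.82 × 10⁻³ rad s⁻¹.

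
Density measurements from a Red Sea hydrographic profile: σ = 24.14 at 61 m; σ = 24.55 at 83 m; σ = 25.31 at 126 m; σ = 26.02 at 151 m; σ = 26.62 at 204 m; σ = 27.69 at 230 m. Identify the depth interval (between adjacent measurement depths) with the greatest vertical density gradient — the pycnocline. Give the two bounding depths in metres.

Compute the density gradient over each adjacent pair:
  61–83 m: Δρ/Δz = 0.41/22 = 0.019 kg m⁻⁴
  83–126 m: Δρ/Δz = 0.76/43 = 0.018 kg m⁻⁴
  126–151 m: Δρ/Δz = 0.71/25 = 0.028 kg m⁻⁴
  151–204 m: Δρ/Δz = 0.60/53 = 0.011 kg m⁻⁴
  204–230 m: Δρ/Δz = 1.07/26 = 0.041 kg m⁻⁴
The largest gradient is in the 204–230 m interval — the pycnocline.

204–230 m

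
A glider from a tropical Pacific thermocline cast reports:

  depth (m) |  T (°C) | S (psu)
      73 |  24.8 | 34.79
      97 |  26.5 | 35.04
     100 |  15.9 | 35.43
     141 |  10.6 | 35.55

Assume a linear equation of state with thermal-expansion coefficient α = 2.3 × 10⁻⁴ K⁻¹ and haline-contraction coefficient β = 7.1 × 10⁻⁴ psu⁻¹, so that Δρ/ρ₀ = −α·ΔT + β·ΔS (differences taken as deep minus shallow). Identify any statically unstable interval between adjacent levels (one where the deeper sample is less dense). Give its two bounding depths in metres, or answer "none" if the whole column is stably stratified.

Evaluate Δρ/ρ₀ = −αΔT + βΔS across each adjacent pair:
  73–97 m: −αΔT+βΔS = −(2.3 × 10⁻⁴)(+1.7)+(7.1 × 10⁻⁴)(+0.25) = -2.1 × 10⁻⁴ → UNSTABLE
  97–100 m: −αΔT+βΔS = −(2.3 × 10⁻⁴)(-10.6)+(7.1 × 10⁻⁴)(+0.39) = 2.7 × 10⁻³ → stable
  100–141 m: −αΔT+βΔS = −(2.3 × 10⁻⁴)(-5.3)+(7.1 × 10⁻⁴)(+0.12) = 1.3 × 10⁻³ → stable
The 73–97 m interval has Δρ < 0: lighter water underlies denser water.

73–97 m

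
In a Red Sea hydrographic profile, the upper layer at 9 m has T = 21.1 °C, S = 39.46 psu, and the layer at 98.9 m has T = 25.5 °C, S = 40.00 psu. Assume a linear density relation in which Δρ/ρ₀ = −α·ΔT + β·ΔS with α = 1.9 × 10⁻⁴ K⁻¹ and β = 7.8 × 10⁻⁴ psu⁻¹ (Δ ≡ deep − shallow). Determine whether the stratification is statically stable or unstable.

ΔT = 25.5 − 21.1 = +4.4 K and ΔS = 40.00 − 39.46 = +0.54 psu (deep − shallow).
−αΔT = -8.36 × 10⁻⁴; βΔS = 4.212 × 10⁻⁴; sum Δρ/ρ₀ = -4.148 × 10⁻⁴.
Δρ/ρ₀ < 0, so Δρ < 0: deeper water is lighter → statically unstable; the column would overturn.

unstable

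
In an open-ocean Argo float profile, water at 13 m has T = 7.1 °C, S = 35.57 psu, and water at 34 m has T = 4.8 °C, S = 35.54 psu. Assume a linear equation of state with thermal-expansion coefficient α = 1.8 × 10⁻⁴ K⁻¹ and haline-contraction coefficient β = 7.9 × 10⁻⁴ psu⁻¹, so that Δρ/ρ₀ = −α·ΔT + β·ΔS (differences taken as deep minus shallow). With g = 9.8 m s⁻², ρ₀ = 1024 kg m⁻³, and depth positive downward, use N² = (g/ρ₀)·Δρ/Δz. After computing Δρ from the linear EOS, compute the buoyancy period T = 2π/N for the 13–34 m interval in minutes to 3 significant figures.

ΔT = -2.3 K, ΔS = -0.03 psu (deep − shallow).
Δρ/ρ₀ = −αΔT + βΔS = 4.14 × 10⁻⁴ − 2.37 × 10⁻⁵ = 3.903 × 10⁻⁴, so Δρ ≈ 0.3997 kg m⁻³.
N² = (g/ρ₀)·Δρ/Δz = g·(Δρ/ρ₀)/Δz = 9.8 × 3.903 × 10⁻⁴ / 21 = 1.8214 × 10⁻⁴ s⁻².
N = √(1.8214 × 10⁻⁴) = 0.013496 rad s⁻¹ → T = 2π/N = 465.56 s = 7.7593 min ≈ 7.76 min.

7.76 min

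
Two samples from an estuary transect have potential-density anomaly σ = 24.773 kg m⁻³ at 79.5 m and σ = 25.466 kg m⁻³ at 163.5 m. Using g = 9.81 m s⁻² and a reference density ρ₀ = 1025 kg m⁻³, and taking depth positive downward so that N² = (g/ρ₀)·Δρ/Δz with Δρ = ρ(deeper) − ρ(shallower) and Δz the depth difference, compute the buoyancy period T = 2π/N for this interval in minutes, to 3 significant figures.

Δρ = 1025.466 − 1024.773 = 0.693 kg m⁻³ over Δz = 163.5 − 79.5 = 84 m.
N² = (9.81/1025) × (0.693/84) = 7.8959 × 10⁻⁵ s⁻².
N = √(7.8959 × 10⁻⁵) = 8.8859 × 10⁻³ rad s⁻¹, so T = 2π/N = 707.10 s = 11.785 min ≈ 11.8 min.
Since Δρ > 0 the layer is stably stratified.

11.8 min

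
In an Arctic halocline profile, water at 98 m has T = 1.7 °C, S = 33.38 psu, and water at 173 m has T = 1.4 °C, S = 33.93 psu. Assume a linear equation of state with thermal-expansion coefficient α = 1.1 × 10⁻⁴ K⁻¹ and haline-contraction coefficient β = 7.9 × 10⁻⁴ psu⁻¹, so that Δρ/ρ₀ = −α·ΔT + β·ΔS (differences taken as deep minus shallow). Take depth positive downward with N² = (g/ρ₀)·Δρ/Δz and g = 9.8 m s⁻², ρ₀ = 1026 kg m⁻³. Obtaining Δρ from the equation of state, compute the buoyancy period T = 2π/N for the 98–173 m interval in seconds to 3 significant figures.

804 s

ΔT = -0.3 K, ΔS = +0.55 psu (deep − shallow).
Δρ/ρ₀ = −αΔT + βΔS = 3.30 × 10⁻⁵ + 4.345 × 10⁻⁴ = 4.675 × 10⁻⁴, so Δρ ≈ 0.4797 kg m⁻³.
N² = (g/ρ₀)·Δρ/Δz = g·(Δρ/ρ₀)/Δz = 9.8 × 4.675 × 10⁻⁴ / 75 = 6.1087 × 10⁻⁵ s⁻².
N = √(6.1087 × 10⁻⁵) = 7.8158 × 10⁻³ rad s⁻¹ → T = 2π/N = 803.91 s ≈ 804 s.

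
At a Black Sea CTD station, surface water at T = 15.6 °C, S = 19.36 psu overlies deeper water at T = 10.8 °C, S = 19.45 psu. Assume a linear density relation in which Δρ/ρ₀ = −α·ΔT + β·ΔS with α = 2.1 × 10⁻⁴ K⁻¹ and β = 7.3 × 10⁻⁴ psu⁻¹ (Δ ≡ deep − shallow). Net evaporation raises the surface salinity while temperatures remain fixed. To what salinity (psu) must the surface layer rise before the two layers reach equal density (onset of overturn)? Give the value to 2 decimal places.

Neutral buoyancy requires −α(T_deep − T_surf) + β(S_deep − S_surf′) = 0.
S_surf′ = S_deep − (α/β)·ΔT = 19.45 − (2.1 × 10⁻⁴/7.3 × 10⁻⁴)·(-4.8) = 20.8308 psu.
Increase required: 20.8308 − 19.36 = 1.4708 psu.

20.83 psu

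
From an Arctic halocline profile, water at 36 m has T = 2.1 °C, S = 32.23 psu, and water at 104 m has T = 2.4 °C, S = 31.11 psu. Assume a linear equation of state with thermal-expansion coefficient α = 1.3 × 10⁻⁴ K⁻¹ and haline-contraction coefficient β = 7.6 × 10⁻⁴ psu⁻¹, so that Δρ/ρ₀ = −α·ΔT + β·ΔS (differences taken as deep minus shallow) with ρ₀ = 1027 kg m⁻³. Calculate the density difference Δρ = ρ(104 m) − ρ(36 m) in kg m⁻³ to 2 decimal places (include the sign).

-0.91 kg m⁻³

ΔT = +0.3 K, ΔS = -1.12 psu (deep − shallow).
Δρ/ρ₀ = −(1.3 × 10⁻⁴)(+0.3) + (7.6 × 10⁻⁴)(-1.12) = -8.902 × 10⁻⁴.
Δρ = 1027 × (-8.902 × 10⁻⁴) = -0.91 kg m⁻³.
Negative Δρ: lighter below, statically unstable.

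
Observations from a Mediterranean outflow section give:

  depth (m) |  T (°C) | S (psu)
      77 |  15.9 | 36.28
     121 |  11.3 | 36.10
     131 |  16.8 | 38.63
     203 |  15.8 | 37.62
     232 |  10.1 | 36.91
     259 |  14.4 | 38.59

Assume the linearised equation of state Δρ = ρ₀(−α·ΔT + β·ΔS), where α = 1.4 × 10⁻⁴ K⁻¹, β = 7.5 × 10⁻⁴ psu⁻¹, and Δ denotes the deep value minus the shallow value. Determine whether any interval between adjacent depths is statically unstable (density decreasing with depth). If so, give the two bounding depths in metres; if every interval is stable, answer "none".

Evaluate Δρ/ρ₀ = −αΔT + βΔS across each adjacent pair:
  77–121 m: −αΔT+βΔS = −(1.4 × 10⁻⁴)(-4.6)+(7.5 × 10⁻⁴)(-0.18) = 5.1 × 10⁻⁴ → stable
  121–131 m: −αΔT+βΔS = −(1.4 × 10⁻⁴)(+5.5)+(7.5 × 10⁻⁴)(+2.53) = 1.1 × 10⁻³ → stable
  131–203 m: −αΔT+βΔS = −(1.4 × 10⁻⁴)(-1.0)+(7.5 × 10⁻⁴)(-1.01) = -6.2 × 10⁻⁴ → UNSTABLE
  203–232 m: −αΔT+βΔS = −(1.4 × 10⁻⁴)(-5.7)+(7.5 × 10⁻⁴)(-0.71) = 2.7 × 10⁻⁴ → stable
  232–259 m: −αΔT+βΔS = −(1.4 × 10⁻⁴)(+4.3)+(7.5 × 10⁻⁴)(+1.68) = 6.6 × 10⁻⁴ → stable
The 131–203 m interval has Δρ < 0: lighter water underlies denser water.

131–203 m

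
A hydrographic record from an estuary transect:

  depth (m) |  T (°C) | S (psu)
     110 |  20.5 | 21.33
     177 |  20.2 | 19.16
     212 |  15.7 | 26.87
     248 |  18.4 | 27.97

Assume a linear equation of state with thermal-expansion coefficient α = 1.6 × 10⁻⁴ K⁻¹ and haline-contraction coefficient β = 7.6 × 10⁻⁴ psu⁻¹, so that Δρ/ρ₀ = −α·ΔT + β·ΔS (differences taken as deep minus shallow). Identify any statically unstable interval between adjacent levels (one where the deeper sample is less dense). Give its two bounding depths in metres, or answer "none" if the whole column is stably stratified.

110–177 m

Evaluate Δρ/ρ₀ = −αΔT + βΔS across each adjacent pair:
  110–177 m: −αΔT+βΔS = −(1.6 × 10⁻⁴)(-0.3)+(7.6 × 10⁻⁴)(-2.17) = -1.6 × 10⁻³ → UNSTABLE
  177–212 m: −αΔT+βΔS = −(1.6 × 10⁻⁴)(-4.5)+(7.6 × 10⁻⁴)(+7.71) = 6.6 × 10⁻³ → stable
  212–248 m: −αΔT+βΔS = −(1.6 × 10⁻⁴)(+2.7)+(7.6 × 10⁻⁴)(+1.10) = 4.0 × 10⁻⁴ → stable
The 110–177 m interval has Δρ < 0: lighter water underlies denser water.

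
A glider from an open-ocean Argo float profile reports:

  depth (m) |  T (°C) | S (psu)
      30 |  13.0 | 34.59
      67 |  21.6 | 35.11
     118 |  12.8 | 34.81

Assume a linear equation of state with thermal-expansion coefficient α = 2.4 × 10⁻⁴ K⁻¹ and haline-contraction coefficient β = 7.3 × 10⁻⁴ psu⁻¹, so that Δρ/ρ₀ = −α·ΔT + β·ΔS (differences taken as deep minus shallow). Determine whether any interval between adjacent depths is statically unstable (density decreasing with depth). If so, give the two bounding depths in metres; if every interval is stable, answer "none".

30–67 m

Evaluate Δρ/ρ₀ = −αΔT + βΔS across each adjacent pair:
  30–67 m: −αΔT+βΔS = −(2.4 × 10⁻⁴)(+8.6)+(7.3 × 10⁻⁴)(+0.52) = -1.7 × 10⁻³ → UNSTABLE
  67–118 m: −αΔT+βΔS = −(2.4 × 10⁻⁴)(-8.8)+(7.3 × 10⁻⁴)(-0.30) = 1.9 × 10⁻³ → stable
The 30–67 m interval has Δρ < 0: lighter water underlies denser water.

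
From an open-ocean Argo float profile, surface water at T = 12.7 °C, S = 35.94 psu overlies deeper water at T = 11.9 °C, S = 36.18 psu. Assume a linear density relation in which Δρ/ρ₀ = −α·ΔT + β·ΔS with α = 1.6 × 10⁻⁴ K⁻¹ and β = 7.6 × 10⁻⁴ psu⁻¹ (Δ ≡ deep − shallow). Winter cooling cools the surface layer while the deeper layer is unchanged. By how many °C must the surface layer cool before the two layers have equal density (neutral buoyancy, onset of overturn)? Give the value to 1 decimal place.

Neutral buoyancy requires Δρ = 0, i.e. −α(T_deep − T_surf′) + β(S_deep − S_surf) = 0.
T_surf′ = T_deep − (β/α)·ΔS = 11.9 − (7.6 × 10⁻⁴/1.6 × 10⁻⁴)·(+0.24) = 10.760 °C.
Cooling required: 12.7 − (10.760) = 1.940 °C.

1.9 °C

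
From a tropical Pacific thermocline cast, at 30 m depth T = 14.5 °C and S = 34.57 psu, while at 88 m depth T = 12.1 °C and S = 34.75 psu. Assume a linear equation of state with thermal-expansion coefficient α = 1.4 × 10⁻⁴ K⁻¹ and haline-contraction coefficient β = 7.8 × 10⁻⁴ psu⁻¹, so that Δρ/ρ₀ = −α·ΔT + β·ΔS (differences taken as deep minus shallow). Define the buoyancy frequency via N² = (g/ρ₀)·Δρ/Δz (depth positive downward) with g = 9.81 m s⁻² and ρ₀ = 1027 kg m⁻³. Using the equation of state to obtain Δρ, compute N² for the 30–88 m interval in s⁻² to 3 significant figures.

ΔT = -2.4 K, ΔS = +0.18 psu (deep − shallow).
Δρ/ρ₀ = −αΔT + βΔS = 3.36 × 10⁻⁴ + 1.404 × 10⁻⁴ = 4.764 × 10⁻⁴, so Δρ ≈ 0.4893 kg m⁻³.
N² = (g/ρ₀)·Δρ/Δz = g·(Δρ/ρ₀)/Δz = 9.81 × 4.764 × 10⁻⁴ / 58 = 8.0577 × 10⁻⁵ s⁻² ≈ 8.06 × 10⁻⁵ s⁻².

8.06 × 10⁻⁵ s⁻²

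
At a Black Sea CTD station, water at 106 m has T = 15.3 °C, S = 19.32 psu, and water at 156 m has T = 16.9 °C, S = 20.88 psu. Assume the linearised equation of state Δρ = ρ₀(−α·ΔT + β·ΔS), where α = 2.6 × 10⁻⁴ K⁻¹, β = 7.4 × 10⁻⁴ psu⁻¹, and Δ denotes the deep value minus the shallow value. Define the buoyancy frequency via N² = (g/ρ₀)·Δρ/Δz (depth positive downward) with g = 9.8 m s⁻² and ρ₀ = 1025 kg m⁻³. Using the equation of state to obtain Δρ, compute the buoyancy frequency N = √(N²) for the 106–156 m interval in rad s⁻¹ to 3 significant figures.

0.0120 rad s⁻¹

ΔT = +1.6 K, ΔS = +1.56 psu (deep − shallow).
Δρ/ρ₀ = −αΔT + βΔS = -4.16 × 10⁻⁴ + 1.1544 × 10⁻³ = 7.384 × 10⁻⁴, so Δρ ≈ 0.7569 kg m⁻³.
N² = (g/ρ₀)·Δρ/Δz = g·(Δρ/ρ₀)/Δz = 9.8 × 7.384 × 10⁻⁴ / 50 = 1.4473 × 10⁻⁴ s⁻².
N = √(1.4473 × 10⁻⁴) = 0.012030 rad s⁻¹ ≈ 0.0120 rad s⁻¹.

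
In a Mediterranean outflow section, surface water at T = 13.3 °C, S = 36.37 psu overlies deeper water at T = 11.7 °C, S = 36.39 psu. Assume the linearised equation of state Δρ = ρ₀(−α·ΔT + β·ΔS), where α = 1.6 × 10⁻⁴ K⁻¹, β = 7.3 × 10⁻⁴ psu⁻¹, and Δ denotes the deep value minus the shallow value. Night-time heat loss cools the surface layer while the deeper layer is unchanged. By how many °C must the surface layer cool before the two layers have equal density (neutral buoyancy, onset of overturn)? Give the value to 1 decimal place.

Neutral buoyancy requires Δρ = 0, i.e. −α(T_deep − T_surf′) + β(S_deep − S_surf) = 0.
T_surf′ = T_deep − (β/α)·ΔS = 11.7 − (7.3 × 10⁻⁴/1.6 × 10⁻⁴)·(+0.02) = 11.609 °C.
Cooling required: 13.3 − (11.609) = 1.691 °C.

1.7 °C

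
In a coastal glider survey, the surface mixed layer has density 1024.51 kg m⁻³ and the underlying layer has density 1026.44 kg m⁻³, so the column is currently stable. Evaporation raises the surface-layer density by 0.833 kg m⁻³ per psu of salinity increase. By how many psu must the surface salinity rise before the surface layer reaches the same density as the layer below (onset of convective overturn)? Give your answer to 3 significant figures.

Density deficit of the surface layer: 1026.44 − 1024.51 = 1.93 kg m⁻³.
Required change = 1.93 / 0.833 = 2.32 psu.

2.32 psu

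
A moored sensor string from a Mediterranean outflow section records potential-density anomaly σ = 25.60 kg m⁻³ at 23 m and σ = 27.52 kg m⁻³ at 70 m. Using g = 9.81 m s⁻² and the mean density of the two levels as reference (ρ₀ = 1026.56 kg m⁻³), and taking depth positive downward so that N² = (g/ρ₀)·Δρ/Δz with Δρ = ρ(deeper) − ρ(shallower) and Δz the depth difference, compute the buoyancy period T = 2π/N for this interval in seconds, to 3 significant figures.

318 s

Δρ = 1027.52 − 1025.60 = 1.92 kg m⁻³ over Δz = 70 − 23 = 47 m.
N² = (9.81/1026.56) × (1.92/47) = 3.9038 × 10⁻⁴ s⁻².
N = √(3.9038 × 10⁻⁴) = 0.019758 rad s⁻¹, so T = 2π/N = 318.01 s ≈ 318 s.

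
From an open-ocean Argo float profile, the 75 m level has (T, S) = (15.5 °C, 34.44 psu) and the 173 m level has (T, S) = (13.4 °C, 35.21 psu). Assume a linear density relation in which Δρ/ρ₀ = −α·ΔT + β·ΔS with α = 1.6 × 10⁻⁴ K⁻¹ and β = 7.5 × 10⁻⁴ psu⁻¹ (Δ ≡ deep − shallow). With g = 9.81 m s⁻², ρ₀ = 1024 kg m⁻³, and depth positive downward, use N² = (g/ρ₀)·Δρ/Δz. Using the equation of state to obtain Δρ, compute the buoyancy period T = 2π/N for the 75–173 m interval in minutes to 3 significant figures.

ΔT = -2.1 K, ΔS = +0.77 psu (deep − shallow).
Δρ/ρ₀ = −αΔT + βΔS = 3.36 × 10⁻⁴ + 5.775 × 10⁻⁴ = 9.135 × 10⁻⁴, so Δρ ≈ 0.9354 kg m⁻³.
N² = (g/ρ₀)·Δρ/Δz = g·(Δρ/ρ₀)/Δz = 9.81 × 9.135 × 10⁻⁴ / 98 = 9.1443 × 10⁻⁵ s⁻².
N = √(9.1443 × 10⁻⁵) = 9.5626 × 10⁻³ rad s⁻¹ → T = 2π/N = 657.06 s = 10.951 min ≈ 11.0 min.

11.0 min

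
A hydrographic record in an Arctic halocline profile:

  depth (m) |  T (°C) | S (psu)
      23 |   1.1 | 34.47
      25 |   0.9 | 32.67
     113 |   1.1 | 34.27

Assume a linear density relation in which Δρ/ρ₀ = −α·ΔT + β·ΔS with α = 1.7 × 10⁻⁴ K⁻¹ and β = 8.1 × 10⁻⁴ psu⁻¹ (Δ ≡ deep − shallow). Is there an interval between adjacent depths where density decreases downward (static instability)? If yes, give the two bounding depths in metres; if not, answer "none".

23–25 m

Evaluate Δρ/ρ₀ = −αΔT + βΔS across each adjacent pair:
  23–25 m: −αΔT+βΔS = −(1.7 × 10⁻⁴)(-0.2)+(8.1 × 10⁻⁴)(-1.80) = -1.4 × 10⁻³ → UNSTABLE
  25–113 m: −αΔT+βΔS = −(1.7 × 10⁻⁴)(+0.2)+(8.1 × 10⁻⁴)(+1.60) = 1.3 × 10⁻³ → stable
The 23–25 m interval has Δρ < 0: lighter water underlies denser water.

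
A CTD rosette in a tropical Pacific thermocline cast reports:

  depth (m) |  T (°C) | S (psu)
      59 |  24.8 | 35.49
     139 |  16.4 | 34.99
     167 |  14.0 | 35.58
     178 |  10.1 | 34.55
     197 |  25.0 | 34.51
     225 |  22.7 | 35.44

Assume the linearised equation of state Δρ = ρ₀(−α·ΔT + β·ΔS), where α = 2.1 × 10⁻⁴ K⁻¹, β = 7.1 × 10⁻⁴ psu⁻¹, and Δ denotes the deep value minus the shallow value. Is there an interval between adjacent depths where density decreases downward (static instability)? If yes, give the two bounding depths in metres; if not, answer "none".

Evaluate Δρ/ρ₀ = −αΔT + βΔS across each adjacent pair:
  59–139 m: −αΔT+βΔS = −(2.1 × 10⁻⁴)(-8.4)+(7.1 × 10⁻⁴)(-0.50) = 1.4 × 10⁻³ → stable
  139–167 m: −αΔT+βΔS = −(2.1 × 10⁻⁴)(-2.4)+(7.1 × 10⁻⁴)(+0.59) = 9.2 × 10⁻⁴ → stable
  167–178 m: −αΔT+βΔS = −(2.1 × 10⁻⁴)(-3.9)+(7.1 × 10⁻⁴)(-1.03) = 8.8 × 10⁻⁵ → stable
  178–197 m: −αΔT+βΔS = −(2.1 × 10⁻⁴)(+14.9)+(7.1 × 10⁻⁴)(-0.04) = -3.2 × 10⁻³ → UNSTABLE
  197–225 m: −αΔT+βΔS = −(2.1 × 10⁻⁴)(-2.3)+(7.1 × 10⁻⁴)(+0.93) = 1.1 × 10⁻³ → stable
The 178–197 m interval has Δρ < 0: lighter water underlies denser water.

178–197 m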